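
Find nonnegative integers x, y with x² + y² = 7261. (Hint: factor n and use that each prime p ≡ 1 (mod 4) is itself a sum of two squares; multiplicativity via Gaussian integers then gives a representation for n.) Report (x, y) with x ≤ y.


Step 1: Factor n = 7261 = 53 · 137.
Step 2: Check the mod-4 condition on each prime factor: 53 ≡ 1 (mod 4), exponent 1; 137 ≡ 1 (mod 4), exponent 1.
All primes ≡ 3 (mod 4) appear to even exponent (or don't appear), so by the two-squares theorem n IS expressible as a sum of two squares.
Step 3: Build a representation. Here n = 53 · 137 is a product of primes ≡ 1 (mod 4). Each prime p ≡ 1 (mod 4) is itself a sum of two squares; find a² by testing p − a² for a perfect square:
  53: 53 − 1² = 52, 53 − 2² = 49 = 7² ⇒ 53 = 2² + 7².
  137: 137 − 1² = 136, 137 − 2² = 133, 137 − 3² = 128, 137 − 4² = 121 = 11² ⇒ 137 = 4² + 11².
  Combine using the Brahmagupta–Fibonacci identity (a² + b²)(c² + d²) = (ac − bd)² + (ad + bc)² = (ac + bd)² + (ad − bc)²:
  53 · 137 = 7261: from (2² + 7²)(4² + 11²), take (2·4 − 7·11, 2·11 + 7·4) = (8 − 77, 22 + 28) = (-69, 50); dropping signs (only squares matter) gives (69, 50); check 69² + 50² = 4761 + 2500 = 7261 ✓.
Step 4: Order so x ≤ y and verify: 50² + 69² = 2500 + 4761 = 7261 = n. ✓

n = 7261 = 50² + 69² (one valid representation with x ≤ y).


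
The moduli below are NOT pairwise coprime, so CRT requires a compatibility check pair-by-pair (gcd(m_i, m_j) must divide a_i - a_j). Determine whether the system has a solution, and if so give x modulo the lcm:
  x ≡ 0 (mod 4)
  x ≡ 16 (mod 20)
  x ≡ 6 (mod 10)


Moduli 4, 20, 10 are not pairwise coprime, so CRT works modulo lcm(m_i) when all pairwise compatibility conditions hold.
Pairwise compatibility: gcd(m_i, m_j) must divide a_i - a_j for every pair.
Merge one congruence at a time:
  Start: x ≡ 0 (mod 4).
  Combine with x ≡ 16 (mod 20): gcd(4, 20) = 4; 16 - 0 = 16, which IS divisible by 4, so compatible.
    Write x = 0 + 4·t and substitute into x ≡ 16 (mod 20): 4·t ≡ 16 − 0 = 16 (mod 20).
    Divide the congruence (and modulus) by g = 4: 1·t ≡ 4 (mod 5).
    So t ≡ 4 (mod 5).
    Then x = 0 + 4·4 = 16, valid modulo lcm(4, 20) = 20: x ≡ 16 (mod 20).
  Combine with x ≡ 6 (mod 10): gcd(20, 10) = 10; 6 - 16 = -10, which IS divisible by 10, so compatible.
    Write x = 16 + 20·t and substitute into x ≡ 6 (mod 10): 20·t ≡ 6 − 16 = -10 (mod 10).
    Divide the congruence (and modulus) by g = 10: 2·t ≡ -1 (mod 1).
    Modulo 1 every t works; take t = 0.
    Then x = 16 + 20·0 = 16, valid modulo lcm(20, 10) = 20: x ≡ 16 (mod 20).
Verify: 16 mod 4 = 0, 16 mod 20 = 16, 16 mod 10 = 6.

x ≡ 16 (mod 20).


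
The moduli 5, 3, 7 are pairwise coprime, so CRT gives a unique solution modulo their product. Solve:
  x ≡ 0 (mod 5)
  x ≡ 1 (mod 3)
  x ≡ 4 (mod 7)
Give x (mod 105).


Moduli 5, 3, 7 are pairwise coprime; by CRT there is a unique solution modulo M = 5 · 3 · 7 = 105.
Solve pairwise, accumulating the modulus:
  Start with x ≡ 0 (mod 5).
  Combine with x ≡ 1 (mod 3): since gcd(5, 3) = 1, we get a unique residue mod 15.
    Write x = 0 + 5·t and substitute into x ≡ 1 (mod 3): 5·t ≡ 1 − 0 = 1 (mod 3).
    Reduce coefficients mod 3: 2·t ≡ 1 (mod 3).
    The inverse of 2 mod 3 is 2 (since 2·2 = 4 = 1·3 + 1), so t ≡ 2·1 = 2 ≡ 2 (mod 3).
    Then x = 0 + 5·2 = 10, valid modulo lcm(5, 3) = 15: x ≡ 10 (mod 15).
  Combine with x ≡ 4 (mod 7): since gcd(15, 7) = 1, we get a unique residue mod 105.
    Write x = 10 + 15·t and substitute into x ≡ 4 (mod 7): 15·t ≡ 4 − 10 = -6 (mod 7).
    Reduce coefficients mod 7: 1·t ≡ 1 (mod 7).
    So t ≡ 1 (mod 7).
    Then x = 10 + 15·1 = 25, valid modulo lcm(15, 7) = 105: x ≡ 25 (mod 105).
Verify: 25 mod 5 = 0 ✓, 25 mod 3 = 1 ✓, 25 mod 7 = 4 ✓.

x ≡ 25 (mod 105).


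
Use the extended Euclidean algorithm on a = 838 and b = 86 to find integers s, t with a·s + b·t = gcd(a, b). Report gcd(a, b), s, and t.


Euclidean algorithm on (838, 86) — divide until remainder is 0:
  838 = 9 · 86 + 64
  86 = 1 · 64 + 22
  64 = 2 · 22 + 20
  22 = 1 · 20 + 2
  20 = 10 · 2 + 0
gcd(838, 86) = 2.
Track Bezout coefficients alongside the remainders: start with r₀ = 838 = a·1 + b·0 (s = 1, t = 0) and r₁ = 86 = a·0 + b·1 (s = 0, t = 1); each new remainder r_{k+1} = r_{k-1} − q_k·r_k inherits s_{k+1} = s_{k-1} − q_k·s_k, t_{k+1} = t_{k-1} − q_k·t_k, so r_k = a·s_k + b·t_k at every step:
  q = 9: r = 64, s = 1 − 9·0 = 1, t = 0 − 9·1 = -9  (check: 838·1 + 86·(-9) = 64)
  q = 1: r = 22, s = 0 − 1·1 = -1, t = 1 − 1·(-9) = 10  (check: 838·(-1) + 86·10 = 22)
  q = 2: r = 20, s = 1 − 2·(-1) = 3, t = -9 − 2·10 = -29  (check: 838·3 + 86·(-29) = 20)
  q = 1: r = 2, s = -1 − 1·3 = -4, t = 10 − 1·(-29) = 39  (check: 838·(-4) + 86·39 = 2)
The row with r = 2 (the gcd) gives the Bezout coefficients s = -4, t = 39.
Result: 838 · (-4) + 86 · (39) = 2.

gcd(838, 86) = 2; s = -4, t = 39 (check: 838·(-4) + 86·39 = 2).


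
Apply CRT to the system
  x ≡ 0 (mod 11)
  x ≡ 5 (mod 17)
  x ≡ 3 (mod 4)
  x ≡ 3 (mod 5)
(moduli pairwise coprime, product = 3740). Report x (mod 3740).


Product of moduli M = 11 · 17 · 4 · 5 = 3740.
Merge one congruence at a time:
  Start: x ≡ 0 (mod 11).
  Combine with x ≡ 5 (mod 17); new modulus lcm = 187.
    Write x = 0 + 11·t and substitute into x ≡ 5 (mod 17): 11·t ≡ 5 − 0 = 5 (mod 17).
    The inverse of 11 mod 17 is 14 (since 11·14 = 154 = 9·17 + 1), so t ≡ 14·5 = 70 ≡ 2 (mod 17).
    Then x = 0 + 11·2 = 22, valid modulo lcm(11, 17) = 187: x ≡ 22 (mod 187).
  Combine with x ≡ 3 (mod 4); new modulus lcm = 748.
    Write x = 22 + 187·t and substitute into x ≡ 3 (mod 4): 187·t ≡ 3 − 22 = -19 (mod 4).
    Reduce coefficients mod 4: 3·t ≡ 1 (mod 4).
    The inverse of 3 mod 4 is 3 (since 3·3 = 9 = 2·4 + 1), so t ≡ 3·1 = 3 ≡ 3 (mod 4).
    Then x = 22 + 187·3 = 583, valid modulo lcm(187, 4) = 748: x ≡ 583 (mod 748).
  Combine with x ≡ 3 (mod 5); new modulus lcm = 3740.
    Write x = 583 + 748·t and substitute into x ≡ 3 (mod 5): 748·t ≡ 3 − 583 = -580 (mod 5).
    Reduce coefficients mod 5: 3·t ≡ 0 (mod 5).
    The inverse of 3 mod 5 is 2 (since 3·2 = 6 = 1·5 + 1), so t ≡ 2·0 = 0 ≡ 0 (mod 5).
    Then x = 583 + 748·0 = 583, valid modulo lcm(748, 5) = 3740: x ≡ 583 (mod 3740).
Verify against each original: 583 mod 11 = 0, 583 mod 17 = 5, 583 mod 4 = 3, 583 mod 5 = 3.

x ≡ 583 (mod 3740).


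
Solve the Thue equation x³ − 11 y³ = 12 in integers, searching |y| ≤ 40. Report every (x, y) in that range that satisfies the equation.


The equation is x³ - 11y³ = 12. For fixed y, x³ = 11·y³ + 12, so a solution requires the RHS to be a perfect cube.
Strategy: iterate y from -40 to 40, compute RHS = 11·y³ + 12, and check whether it is a (positive or negative) perfect cube.
Check small values of y:
  y = 0: RHS = 12 is not a perfect cube.
  y = 1: RHS = 23 is not a perfect cube.
  y = -1: RHS = 1 = (1)³ ⇒ x = 1 works.
  y = 2: RHS = 100 is not a perfect cube.
  y = -2: RHS = -76 is not a perfect cube.
  y = 3: RHS = 309 is not a perfect cube.
  y = -3: RHS = -285 is not a perfect cube.
Continuing the search up to |y| = 40 finds no further solutions beyond those listed.
Collected solutions: (1, -1).

Solutions (with |y| ≤ 40): (1, -1).


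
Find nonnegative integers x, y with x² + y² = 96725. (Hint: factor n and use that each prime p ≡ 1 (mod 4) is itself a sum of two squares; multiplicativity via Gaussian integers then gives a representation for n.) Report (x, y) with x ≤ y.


Step 1: Factor n = 96725 = 5^2 · 53 · 73.
Step 2: Check the mod-4 condition on each prime factor: 5 ≡ 1 (mod 4), exponent 2; 53 ≡ 1 (mod 4), exponent 1; 73 ≡ 1 (mod 4), exponent 1.
All primes ≡ 3 (mod 4) appear to even exponent (or don't appear), so by the two-squares theorem n IS expressible as a sum of two squares.
Step 3: Build a representation. Group n = k² · m with k = 5 and m = 53 · 73 = 3869 (a product of primes ≡ 1 (mod 4)); a representation of m scales to one of n via (k·x)² + (k·y)² = k²(x² + y²). Each prime p ≡ 1 (mod 4) is itself a sum of two squares; find a² by testing p − a² for a perfect square:
  53: 53 − 1² = 52, 53 − 2² = 49 = 7² ⇒ 53 = 2² + 7².
  73: 73 − 1² = 72, 73 − 2² = 69, 73 − 3² = 64 = 8² ⇒ 73 = 3² + 8².
  Combine using the Brahmagupta–Fibonacci identity (a² + b²)(c² + d²) = (ac − bd)² + (ad + bc)² = (ac + bd)² + (ad − bc)²:
  53 · 73 = 3869: from (2² + 7²)(3² + 8²), take (2·3 − 7·8, 2·8 + 7·3) = (6 − 56, 16 + 21) = (-50, 37); dropping signs (only squares matter) gives (50, 37); check 50² + 37² = 2500 + 1369 = 3869 ✓.
  Scale by k = 5: (5·50, 5·37) = (250, 185).
Step 4: Order so x ≤ y and verify: 185² + 250² = 34225 + 62500 = 96725 = n. ✓

n = 96725 = 185² + 250² (one valid representation with x ≤ y).


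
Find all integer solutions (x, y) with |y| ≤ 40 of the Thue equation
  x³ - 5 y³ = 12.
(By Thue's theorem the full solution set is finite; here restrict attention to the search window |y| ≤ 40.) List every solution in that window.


The equation is x³ - 5y³ = 12. For fixed y, x³ = 5·y³ + 12, so a solution requires the RHS to be a perfect cube.
Strategy: iterate y from -40 to 40, compute RHS = 5·y³ + 12, and check whether it is a (positive or negative) perfect cube.
Check small values of y:
  y = 0: RHS = 12 is not a perfect cube.
  y = 1: RHS = 17 is not a perfect cube.
  y = -1: RHS = 7 is not a perfect cube.
  y = 2: RHS = 52 is not a perfect cube.
  y = -2: RHS = -28 is not a perfect cube.
  y = 3: RHS = 147 is not a perfect cube.
  y = -3: RHS = -123 is not a perfect cube.
Continuing the search up to |y| = 40 finds no solutions either.
No (x, y) in the scanned range satisfies the equation.

No integer solutions with |y| ≤ 40.


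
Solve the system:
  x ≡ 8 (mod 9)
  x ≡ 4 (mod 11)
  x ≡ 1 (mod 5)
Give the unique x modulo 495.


Moduli 9, 11, 5 are pairwise coprime; by CRT there is a unique solution modulo M = 9 · 11 · 5 = 495.
Solve pairwise, accumulating the modulus:
  Start with x ≡ 8 (mod 9).
  Combine with x ≡ 4 (mod 11): since gcd(9, 11) = 1, we get a unique residue mod 99.
    Write x = 8 + 9·t and substitute into x ≡ 4 (mod 11): 9·t ≡ 4 − 8 = -4 (mod 11).
    Reduce coefficients mod 11: 9·t ≡ 7 (mod 11).
    The inverse of 9 mod 11 is 5 (since 9·5 = 45 = 4·11 + 1), so t ≡ 5·7 = 35 ≡ 2 (mod 11).
    Then x = 8 + 9·2 = 26, valid modulo lcm(9, 11) = 99: x ≡ 26 (mod 99).
  Combine with x ≡ 1 (mod 5): since gcd(99, 5) = 1, we get a unique residue mod 495.
    Write x = 26 + 99·t and substitute into x ≡ 1 (mod 5): 99·t ≡ 1 − 26 = -25 (mod 5).
    Reduce coefficients mod 5: 4·t ≡ 0 (mod 5).
    The inverse of 4 mod 5 is 4 (since 4·4 = 16 = 3·5 + 1), so t ≡ 4·0 = 0 ≡ 0 (mod 5).
    Then x = 26 + 99·0 = 26, valid modulo lcm(99, 5) = 495: x ≡ 26 (mod 495).
Verify: 26 mod 9 = 8 ✓, 26 mod 11 = 4 ✓, 26 mod 5 = 1 ✓.

x ≡ 26 (mod 495).


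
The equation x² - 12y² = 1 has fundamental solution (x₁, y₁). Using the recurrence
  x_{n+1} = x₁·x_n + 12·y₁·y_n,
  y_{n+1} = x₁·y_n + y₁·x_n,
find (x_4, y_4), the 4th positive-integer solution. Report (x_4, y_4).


Step 1: Find the fundamental solution (x₁, y₁) of x² - 12y² = 1.
  Expand √12 as a continued fraction. a₀ = ⌊√12⌋ = 3; iterate m_{k+1} = d_k·a_k − m_k, d_{k+1} = (12 − m_{k+1}²)/d_k, a_{k+1} = ⌊(a₀ + m_{k+1})/d_{k+1}⌋ (starting m₀ = 0, d₀ = 1), with convergents p_k = a_k·p_{k-1} + p_{k-2}, q_k = a_k·q_{k-1} + q_{k-2} (p₋₁ = 1, q₋₁ = 0):
  k = 0: a₀ = 3; p₀/q₀ = 3/1; p₀² − 12·q₀² = 9 − 12 = -3.
  k = 1: m = 3, d = 3, a = ⌊(3 + 3)/3⌋ = 2; p/q = (2·3 + 1)/(2·1 + 0) = 7/2; p² − 12·q² = 49 − 48 = 1.
  The first convergent with p² − 12·q² = 1 gives the fundamental solution (x₁, y₁) = (7, 2).
Step 2: Apply the recurrence (x_{n+1}, y_{n+1}) = (x₁x_n + 12y₁y_n, x₁y_n + y₁x_n) repeatedly.
  From (x_1, y_1) = (7, 2): x_2 = 7·7 + 12·2·2 = 97; y_2 = 7·2 + 2·7 = 28.
  From (x_2, y_2) = (97, 28): x_3 = 7·97 + 12·2·28 = 1351; y_3 = 7·28 + 2·97 = 390.
  From (x_3, y_3) = (1351, 390): x_4 = 7·1351 + 12·2·390 = 18817; y_4 = 7·390 + 2·1351 = 5432.
Step 3: Verify x_4² - 12·y_4² = 354079489 - 354079488 = 1 (should be 1). ✓

(x_1, y_1) = (7, 2); (x_4, y_4) = (18817, 5432).


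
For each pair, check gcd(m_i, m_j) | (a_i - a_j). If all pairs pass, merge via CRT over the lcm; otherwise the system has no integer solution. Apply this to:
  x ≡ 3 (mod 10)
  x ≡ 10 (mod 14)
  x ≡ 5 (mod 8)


Moduli 10, 14, 8 are not pairwise coprime, so CRT works modulo lcm(m_i) when all pairwise compatibility conditions hold.
Pairwise compatibility: gcd(m_i, m_j) must divide a_i - a_j for every pair.
Merge one congruence at a time:
  Start: x ≡ 3 (mod 10).
  Combine with x ≡ 10 (mod 14): gcd(10, 14) = 2, and 10 - 3 = 7 is NOT divisible by 2.
    ⇒ system is inconsistent (no integer solution).

No solution (the system is inconsistent).


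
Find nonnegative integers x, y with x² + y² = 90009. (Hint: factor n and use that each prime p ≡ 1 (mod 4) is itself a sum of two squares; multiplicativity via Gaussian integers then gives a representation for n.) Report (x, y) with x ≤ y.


Step 1: Factor n = 90009 = 3^2 · 73 · 137.
Step 2: Check the mod-4 condition on each prime factor: 3 ≡ 3 (mod 4), exponent 2 (must be even); 73 ≡ 1 (mod 4), exponent 1; 137 ≡ 1 (mod 4), exponent 1.
All primes ≡ 3 (mod 4) appear to even exponent (or don't appear), so by the two-squares theorem n IS expressible as a sum of two squares.
Step 3: Build a representation. Group n = k² · m with k = 3 and m = 73 · 137 = 10001 (a product of primes ≡ 1 (mod 4)); a representation of m scales to one of n via (k·x)² + (k·y)² = k²(x² + y²). Each prime p ≡ 1 (mod 4) is itself a sum of two squares; find a² by testing p − a² for a perfect square:
  73: 73 − 1² = 72, 73 − 2² = 69, 73 − 3² = 64 = 8² ⇒ 73 = 3² + 8².
  137: 137 − 1² = 136, 137 − 2² = 133, 137 − 3² = 128, 137 − 4² = 121 = 11² ⇒ 137 = 4² + 11².
  Combine using the Brahmagupta–Fibonacci identity (a² + b²)(c² + d²) = (ac − bd)² + (ad + bc)² = (ac + bd)² + (ad − bc)²:
  73 · 137 = 10001: from (3² + 8²)(4² + 11²), take (3·4 − 8·11, 3·11 + 8·4) = (12 − 88, 33 + 32) = (-76, 65); dropping signs (only squares matter) gives (76, 65); check 76² + 65² = 5776 + 4225 = 10001 ✓.
  Scale by k = 3: (3·76, 3·65) = (228, 195).
Step 4: Order so x ≤ y and verify: 195² + 228² = 38025 + 51984 = 90009 = n. ✓

n = 90009 = 195² + 228² (one valid representation with x ≤ y).


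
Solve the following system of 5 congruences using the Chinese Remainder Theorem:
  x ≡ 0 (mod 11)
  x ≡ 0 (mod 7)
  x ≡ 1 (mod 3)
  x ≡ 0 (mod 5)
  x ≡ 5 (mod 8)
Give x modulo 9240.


Product of moduli M = 11 · 7 · 3 · 5 · 8 = 9240.
Merge one congruence at a time:
  Start: x ≡ 0 (mod 11).
  Combine with x ≡ 0 (mod 7); new modulus lcm = 77.
    Write x = 0 + 11·t and substitute into x ≡ 0 (mod 7): 11·t ≡ 0 − 0 = 0 (mod 7).
    Reduce coefficients mod 7: 4·t ≡ 0 (mod 7).
    The inverse of 4 mod 7 is 2 (since 4·2 = 8 = 1·7 + 1), so t ≡ 2·0 = 0 ≡ 0 (mod 7).
    Then x = 0 + 11·0 = 0, valid modulo lcm(11, 7) = 77: x ≡ 0 (mod 77).
  Combine with x ≡ 1 (mod 3); new modulus lcm = 231.
    Write x = 0 + 77·t and substitute into x ≡ 1 (mod 3): 77·t ≡ 1 − 0 = 1 (mod 3).
    Reduce coefficients mod 3: 2·t ≡ 1 (mod 3).
    The inverse of 2 mod 3 is 2 (since 2·2 = 4 = 1·3 + 1), so t ≡ 2·1 = 2 ≡ 2 (mod 3).
    Then x = 0 + 77·2 = 154, valid modulo lcm(77, 3) = 231: x ≡ 154 (mod 231).
  Combine with x ≡ 0 (mod 5); new modulus lcm = 1155.
    Write x = 154 + 231·t and substitute into x ≡ 0 (mod 5): 231·t ≡ 0 − 154 = -154 (mod 5).
    Reduce coefficients mod 5: 1·t ≡ 1 (mod 5).
    So t ≡ 1 (mod 5).
    Then x = 154 + 231·1 = 385, valid modulo lcm(231, 5) = 1155: x ≡ 385 (mod 1155).
  Combine with x ≡ 5 (mod 8); new modulus lcm = 9240.
    Write x = 385 + 1155·t and substitute into x ≡ 5 (mod 8): 1155·t ≡ 5 − 385 = -380 (mod 8).
    Reduce coefficients mod 8: 3·t ≡ 4 (mod 8).
    The inverse of 3 mod 8 is 3 (since 3·3 = 9 = 1·8 + 1), so t ≡ 3·4 = 12 ≡ 4 (mod 8).
    Then x = 385 + 1155·4 = 5005, valid modulo lcm(1155, 8) = 9240: x ≡ 5005 (mod 9240).
Verify against each original: 5005 mod 11 = 0, 5005 mod 7 = 0, 5005 mod 3 = 1, 5005 mod 5 = 0, 5005 mod 8 = 5.

x ≡ 5005 (mod 9240).


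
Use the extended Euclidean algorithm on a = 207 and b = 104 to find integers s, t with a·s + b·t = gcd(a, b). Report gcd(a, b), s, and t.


Euclidean algorithm on (207, 104) — divide until remainder is 0:
  207 = 1 · 104 + 103
  104 = 1 · 103 + 1
  103 = 103 · 1 + 0
gcd(207, 104) = 1.
Track Bezout coefficients alongside the remainders: start with r₀ = 207 = a·1 + b·0 (s = 1, t = 0) and r₁ = 104 = a·0 + b·1 (s = 0, t = 1); each new remainder r_{k+1} = r_{k-1} − q_k·r_k inherits s_{k+1} = s_{k-1} − q_k·s_k, t_{k+1} = t_{k-1} − q_k·t_k, so r_k = a·s_k + b·t_k at every step:
  q = 1: r = 103, s = 1 − 1·0 = 1, t = 0 − 1·1 = -1  (check: 207·1 + 104·(-1) = 103)
  q = 1: r = 1, s = 0 − 1·1 = -1, t = 1 − 1·(-1) = 2  (check: 207·(-1) + 104·2 = 1)
The row with r = 1 (the gcd) gives the Bezout coefficients s = -1, t = 2.
Result: 207 · (-1) + 104 · (2) = 1.

gcd(207, 104) = 1; s = -1, t = 2 (check: 207·(-1) + 104·2 = 1).


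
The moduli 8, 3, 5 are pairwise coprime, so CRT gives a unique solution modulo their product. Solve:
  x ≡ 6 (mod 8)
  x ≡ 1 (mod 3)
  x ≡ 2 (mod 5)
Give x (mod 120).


Moduli 8, 3, 5 are pairwise coprime; by CRT there is a unique solution modulo M = 8 · 3 · 5 = 120.
Solve pairwise, accumulating the modulus:
  Start with x ≡ 6 (mod 8).
  Combine with x ≡ 1 (mod 3): since gcd(8, 3) = 1, we get a unique residue mod 24.
    Write x = 6 + 8·t and substitute into x ≡ 1 (mod 3): 8·t ≡ 1 − 6 = -5 (mod 3).
    Reduce coefficients mod 3: 2·t ≡ 1 (mod 3).
    The inverse of 2 mod 3 is 2 (since 2·2 = 4 = 1·3 + 1), so t ≡ 2·1 = 2 ≡ 2 (mod 3).
    Then x = 6 + 8·2 = 22, valid modulo lcm(8, 3) = 24: x ≡ 22 (mod 24).
  Combine with x ≡ 2 (mod 5): since gcd(24, 5) = 1, we get a unique residue mod 120.
    Write x = 22 + 24·t and substitute into x ≡ 2 (mod 5): 24·t ≡ 2 − 22 = -20 (mod 5).
    Reduce coefficients mod 5: 4·t ≡ 0 (mod 5).
    The inverse of 4 mod 5 is 4 (since 4·4 = 16 = 3·5 + 1), so t ≡ 4·0 = 0 ≡ 0 (mod 5).
    Then x = 22 + 24·0 = 22, valid modulo lcm(24, 5) = 120: x ≡ 22 (mod 120).
Verify: 22 mod 8 = 6 ✓, 22 mod 3 = 1 ✓, 22 mod 5 = 2 ✓.

x ≡ 22 (mod 120).


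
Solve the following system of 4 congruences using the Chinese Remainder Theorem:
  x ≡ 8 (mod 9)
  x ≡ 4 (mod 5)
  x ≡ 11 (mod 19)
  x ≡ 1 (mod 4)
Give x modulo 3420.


Product of moduli M = 9 · 5 · 19 · 4 = 3420.
Merge one congruence at a time:
  Start: x ≡ 8 (mod 9).
  Combine with x ≡ 4 (mod 5); new modulus lcm = 45.
    Write x = 8 + 9·t and substitute into x ≡ 4 (mod 5): 9·t ≡ 4 − 8 = -4 (mod 5).
    Reduce coefficients mod 5: 4·t ≡ 1 (mod 5).
    The inverse of 4 mod 5 is 4 (since 4·4 = 16 = 3·5 + 1), so t ≡ 4·1 = 4 ≡ 4 (mod 5).
    Then x = 8 + 9·4 = 44, valid modulo lcm(9, 5) = 45: x ≡ 44 (mod 45).
  Combine with x ≡ 11 (mod 19); new modulus lcm = 855.
    Write x = 44 + 45·t and substitute into x ≡ 11 (mod 19): 45·t ≡ 11 − 44 = -33 (mod 19).
    Reduce coefficients mod 19: 7·t ≡ 5 (mod 19).
    The inverse of 7 mod 19 is 11 (since 7·11 = 77 = 4·19 + 1), so t ≡ 11·5 = 55 ≡ 17 (mod 19).
    Then x = 44 + 45·17 = 809, valid modulo lcm(45, 19) = 855: x ≡ 809 (mod 855).
  Combine with x ≡ 1 (mod 4); new modulus lcm = 3420.
    Write x = 809 + 855·t and substitute into x ≡ 1 (mod 4): 855·t ≡ 1 − 809 = -808 (mod 4).
    Reduce coefficients mod 4: 3·t ≡ 0 (mod 4).
    The inverse of 3 mod 4 is 3 (since 3·3 = 9 = 2·4 + 1), so t ≡ 3·0 = 0 ≡ 0 (mod 4).
    Then x = 809 + 855·0 = 809, valid modulo lcm(855, 4) = 3420: x ≡ 809 (mod 3420).
Verify against each original: 809 mod 9 = 8, 809 mod 5 = 4, 809 mod 19 = 11, 809 mod 4 = 1.

x ≡ 809 (mod 3420).


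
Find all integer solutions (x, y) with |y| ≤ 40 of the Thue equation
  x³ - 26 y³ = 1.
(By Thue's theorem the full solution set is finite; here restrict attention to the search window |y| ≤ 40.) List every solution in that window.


The equation is x³ - 26y³ = 1. For fixed y, x³ = 26·y³ + 1, so a solution requires the RHS to be a perfect cube.
Strategy: iterate y from -40 to 40, compute RHS = 26·y³ + 1, and check whether it is a (positive or negative) perfect cube.
Check small values of y:
  y = 0: RHS = 1 = (1)³ ⇒ x = 1 works.
  y = 1: RHS = 27 = (3)³ ⇒ x = 3 works.
  y = -1: RHS = -25 is not a perfect cube.
  y = 2: RHS = 209 is not a perfect cube.
  y = -2: RHS = -207 is not a perfect cube.
  y = 3: RHS = 703 is not a perfect cube.
  y = -3: RHS = -701 is not a perfect cube.
Continuing the search up to |y| = 40 finds no further solutions beyond those listed.
Collected solutions: (1, 0), (3, 1).

Solutions (with |y| ≤ 40): (1, 0), (3, 1).


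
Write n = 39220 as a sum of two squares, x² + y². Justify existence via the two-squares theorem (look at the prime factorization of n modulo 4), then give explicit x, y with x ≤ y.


Step 1: Factor n = 39220 = 2^2 · 5 · 37 · 53.
Step 2: Check the mod-4 condition on each prime factor: 2 = 2 (special); 5 ≡ 1 (mod 4), exponent 1; 37 ≡ 1 (mod 4), exponent 1; 53 ≡ 1 (mod 4), exponent 1.
All primes ≡ 3 (mod 4) appear to even exponent (or don't appear), so by the two-squares theorem n IS expressible as a sum of two squares.
Step 3: Build a representation. Group n = k² · m with k = 2 and m = 5 · 37 · 53 = 9805 (a product of primes ≡ 1 (mod 4)); a representation of m scales to one of n via (k·x)² + (k·y)² = k²(x² + y²). Each prime p ≡ 1 (mod 4) is itself a sum of two squares; find a² by testing p − a² for a perfect square:
  5: 5 − 1² = 4 = 2² ⇒ 5 = 1² + 2².
  37: 37 − 1² = 36 = 6² ⇒ 37 = 1² + 6².
  53: 53 − 1² = 52, 53 − 2² = 49 = 7² ⇒ 53 = 2² + 7².
  Combine using the Brahmagupta–Fibonacci identity (a² + b²)(c² + d²) = (ac − bd)² + (ad + bc)² = (ac + bd)² + (ad − bc)²:
  5 · 37 = 185: from (1² + 2²)(1² + 6²), take (1·1 − 2·6, 1·6 + 2·1) = (1 − 12, 6 + 2) = (-11, 8); dropping signs (only squares matter) gives (11, 8); check 11² + 8² = 121 + 64 = 185 ✓.
  185 · 53 = 9805: from (11² + 8²)(2² + 7²), take (11·2 − 8·7, 11·7 + 8·2) = (22 − 56, 77 + 16) = (-34, 93); dropping signs (only squares matter) gives (34, 93); check 34² + 93² = 1156 + 8649 = 9805 ✓.
  Scale by k = 2: (2·34, 2·93) = (68, 186).
Step 4: Order so x ≤ y and verify: 68² + 186² = 4624 + 34596 = 39220 = n. ✓

n = 39220 = 68² + 186² (one valid representation with x ≤ y).


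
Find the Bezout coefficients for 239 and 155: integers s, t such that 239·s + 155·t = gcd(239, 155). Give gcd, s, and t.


Euclidean algorithm on (239, 155) — divide until remainder is 0:
  239 = 1 · 155 + 84
  155 = 1 · 84 + 71
  84 = 1 · 71 + 13
  71 = 5 · 13 + 6
  13 = 2 · 6 + 1
  6 = 6 · 1 + 0
gcd(239, 155) = 1.
Track Bezout coefficients alongside the remainders: start with r₀ = 239 = a·1 + b·0 (s = 1, t = 0) and r₁ = 155 = a·0 + b·1 (s = 0, t = 1); each new remainder r_{k+1} = r_{k-1} − q_k·r_k inherits s_{k+1} = s_{k-1} − q_k·s_k, t_{k+1} = t_{k-1} − q_k·t_k, so r_k = a·s_k + b·t_k at every step:
  q = 1: r = 84, s = 1 − 1·0 = 1, t = 0 − 1·1 = -1  (check: 239·1 + 155·(-1) = 84)
  q = 1: r = 71, s = 0 − 1·1 = -1, t = 1 − 1·(-1) = 2  (check: 239·(-1) + 155·2 = 71)
  q = 1: r = 13, s = 1 − 1·(-1) = 2, t = -1 − 1·2 = -3  (check: 239·2 + 155·(-3) = 13)
  q = 5: r = 6, s = -1 − 5·2 = -11, t = 2 − 5·(-3) = 17  (check: 239·(-11) + 155·17 = 6)
  q = 2: r = 1, s = 2 − 2·(-11) = 24, t = -3 − 2·17 = -37  (check: 239·24 + 155·(-37) = 1)
The row with r = 1 (the gcd) gives the Bezout coefficients s = 24, t = -37.
Result: 239 · (24) + 155 · (-37) = 1.

gcd(239, 155) = 1; s = 24, t = -37 (check: 239·24 + 155·(-37) = 1).


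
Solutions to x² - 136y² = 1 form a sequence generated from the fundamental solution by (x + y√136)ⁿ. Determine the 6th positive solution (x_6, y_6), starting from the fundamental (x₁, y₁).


Step 1: Find the fundamental solution (x₁, y₁) of x² - 136y² = 1.
  Expand √136 as a continued fraction. a₀ = ⌊√136⌋ = 11; iterate m_{k+1} = d_k·a_k − m_k, d_{k+1} = (136 − m_{k+1}²)/d_k, a_{k+1} = ⌊(a₀ + m_{k+1})/d_{k+1}⌋ (starting m₀ = 0, d₀ = 1), with convergents p_k = a_k·p_{k-1} + p_{k-2}, q_k = a_k·q_{k-1} + q_{k-2} (p₋₁ = 1, q₋₁ = 0):
  k = 0: a₀ = 11; p₀/q₀ = 11/1; p₀² − 136·q₀² = 121 − 136 = -15.
  k = 1: m = 11, d = 15, a = ⌊(11 + 11)/15⌋ = 1; p/q = (1·11 + 1)/(1·1 + 0) = 12/1; p² − 136·q² = 144 − 136 = 8.
  k = 2: m = 4, d = 8, a = ⌊(11 + 4)/8⌋ = 1; p/q = (1·12 + 11)/(1·1 + 1) = 23/2; p² − 136·q² = 529 − 544 = -15.
  k = 3: m = 4, d = 15, a = ⌊(11 + 4)/15⌋ = 1; p/q = (1·23 + 12)/(1·2 + 1) = 35/3; p² − 136·q² = 1225 − 1224 = 1.
  The first convergent with p² − 136·q² = 1 gives the fundamental solution (x₁, y₁) = (35, 3).
Step 2: Apply the recurrence (x_{n+1}, y_{n+1}) = (x₁x_n + 136y₁y_n, x₁y_n + y₁x_n) repeatedly.
  From (x_1, y_1) = (35, 3): x_2 = 35·35 + 136·3·3 = 2449; y_2 = 35·3 + 3·35 = 210.
  From (x_2, y_2) = (2449, 210): x_3 = 35·2449 + 136·3·210 = 171395; y_3 = 35·210 + 3·2449 = 14697.
  From (x_3, y_3) = (171395, 14697): x_4 = 35·171395 + 136·3·14697 = 11995201; y_4 = 35·14697 + 3·171395 = 1028580.
  From (x_4, y_4) = (11995201, 1028580): x_5 = 35·11995201 + 136·3·1028580 = 839492675; y_5 = 35·1028580 + 3·11995201 = 71985903.
  From (x_5, y_5) = (839492675, 71985903): x_6 = 35·839492675 + 136·3·71985903 = 58752492049; y_6 = 35·71985903 + 3·839492675 = 5037984630.
Step 3: Verify x_6² - 136·y_6² = 3451855321967808218401 - 3451855321967808218400 = 1 (should be 1). ✓

(x_1, y_1) = (35, 3); (x_6, y_6) = (58752492049, 5037984630).


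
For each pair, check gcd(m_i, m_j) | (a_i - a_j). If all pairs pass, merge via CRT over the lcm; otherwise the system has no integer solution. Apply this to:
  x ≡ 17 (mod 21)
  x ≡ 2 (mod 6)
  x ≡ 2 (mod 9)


Moduli 21, 6, 9 are not pairwise coprime, so CRT works modulo lcm(m_i) when all pairwise compatibility conditions hold.
Pairwise compatibility: gcd(m_i, m_j) must divide a_i - a_j for every pair.
Merge one congruence at a time:
  Start: x ≡ 17 (mod 21).
  Combine with x ≡ 2 (mod 6): gcd(21, 6) = 3; 2 - 17 = -15, which IS divisible by 3, so compatible.
    Write x = 17 + 21·t and substitute into x ≡ 2 (mod 6): 21·t ≡ 2 − 17 = -15 (mod 6).
    Divide the congruence (and modulus) by g = 3: 7·t ≡ -5 (mod 2).
    Reduce coefficients mod 2: 1·t ≡ 1 (mod 2).
    So t ≡ 1 (mod 2).
    Then x = 17 + 21·1 = 38, valid modulo lcm(21, 6) = 42: x ≡ 38 (mod 42).
  Combine with x ≡ 2 (mod 9): gcd(42, 9) = 3; 2 - 38 = -36, which IS divisible by 3, so compatible.
    Write x = 38 + 42·t and substitute into x ≡ 2 (mod 9): 42·t ≡ 2 − 38 = -36 (mod 9).
    Divide the congruence (and modulus) by g = 3: 14·t ≡ -12 (mod 3).
    Reduce coefficients mod 3: 2·t ≡ 0 (mod 3).
    The inverse of 2 mod 3 is 2 (since 2·2 = 4 = 1·3 + 1), so t ≡ 2·0 = 0 ≡ 0 (mod 3).
    Then x = 38 + 42·0 = 38, valid modulo lcm(42, 9) = 126: x ≡ 38 (mod 126).
Verify: 38 mod 21 = 17, 38 mod 6 = 2, 38 mod 9 = 2.

x ≡ 38 (mod 126).


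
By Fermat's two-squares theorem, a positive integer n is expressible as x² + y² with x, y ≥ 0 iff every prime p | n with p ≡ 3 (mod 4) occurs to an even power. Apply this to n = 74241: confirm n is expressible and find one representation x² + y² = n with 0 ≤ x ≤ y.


Step 1: Factor n = 74241 = 3^2 · 73 · 113.
Step 2: Check the mod-4 condition on each prime factor: 3 ≡ 3 (mod 4), exponent 2 (must be even); 73 ≡ 1 (mod 4), exponent 1; 113 ≡ 1 (mod 4), exponent 1.
All primes ≡ 3 (mod 4) appear to even exponent (or don't appear), so by the two-squares theorem n IS expressible as a sum of two squares.
Step 3: Build a representation. Group n = k² · m with k = 3 and m = 73 · 113 = 8249 (a product of primes ≡ 1 (mod 4)); a representation of m scales to one of n via (k·x)² + (k·y)² = k²(x² + y²). Each prime p ≡ 1 (mod 4) is itself a sum of two squares; find a² by testing p − a² for a perfect square:
  73: 73 − 1² = 72, 73 − 2² = 69, 73 − 3² = 64 = 8² ⇒ 73 = 3² + 8².
  113: 113 − 1² = 112, 113 − 2² = 109, 113 − 3² = 104, 113 − 4² = 97, 113 − 5² = 88, 113 − 6² = 77, 113 − 7² = 64 = 8² ⇒ 113 = 7² + 8².
  Combine using the Brahmagupta–Fibonacci identity (a² + b²)(c² + d²) = (ac − bd)² + (ad + bc)² = (ac + bd)² + (ad − bc)²:
  73 · 113 = 8249: from (3² + 8²)(7² + 8²), take (3·7 − 8·8, 3·8 + 8·7) = (21 − 64, 24 + 56) = (-43, 80); dropping signs (only squares matter) gives (43, 80); check 43² + 80² = 1849 + 6400 = 8249 ✓.
  Scale by k = 3: (3·43, 3·80) = (129, 240).
Step 4: Order so x ≤ y and verify: 129² + 240² = 16641 + 57600 = 74241 = n. ✓

n = 74241 = 129² + 240² (one valid representation with x ≤ y).


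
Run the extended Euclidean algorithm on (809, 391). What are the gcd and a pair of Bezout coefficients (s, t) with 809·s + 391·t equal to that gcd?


Euclidean algorithm on (809, 391) — divide until remainder is 0:
  809 = 2 · 391 + 27
  391 = 14 · 27 + 13
  27 = 2 · 13 + 1
  13 = 13 · 1 + 0
gcd(809, 391) = 1.
Track Bezout coefficients alongside the remainders: start with r₀ = 809 = a·1 + b·0 (s = 1, t = 0) and r₁ = 391 = a·0 + b·1 (s = 0, t = 1); each new remainder r_{k+1} = r_{k-1} − q_k·r_k inherits s_{k+1} = s_{k-1} − q_k·s_k, t_{k+1} = t_{k-1} − q_k·t_k, so r_k = a·s_k + b·t_k at every step:
  q = 2: r = 27, s = 1 − 2·0 = 1, t = 0 − 2·1 = -2  (check: 809·1 + 391·(-2) = 27)
  q = 14: r = 13, s = 0 − 14·1 = -14, t = 1 − 14·(-2) = 29  (check: 809·(-14) + 391·29 = 13)
  q = 2: r = 1, s = 1 − 2·(-14) = 29, t = -2 − 2·29 = -60  (check: 809·29 + 391·(-60) = 1)
The row with r = 1 (the gcd) gives the Bezout coefficients s = 29, t = -60.
Result: 809 · (29) + 391 · (-60) = 1.

gcd(809, 391) = 1; s = 29, t = -60 (check: 809·29 + 391·(-60) = 1).


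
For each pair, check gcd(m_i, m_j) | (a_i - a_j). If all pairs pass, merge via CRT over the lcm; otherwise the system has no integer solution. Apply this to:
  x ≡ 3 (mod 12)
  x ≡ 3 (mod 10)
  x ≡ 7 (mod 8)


Moduli 12, 10, 8 are not pairwise coprime, so CRT works modulo lcm(m_i) when all pairwise compatibility conditions hold.
Pairwise compatibility: gcd(m_i, m_j) must divide a_i - a_j for every pair.
Merge one congruence at a time:
  Start: x ≡ 3 (mod 12).
  Combine with x ≡ 3 (mod 10): gcd(12, 10) = 2; 3 - 3 = 0, which IS divisible by 2, so compatible.
    Write x = 3 + 12·t and substitute into x ≡ 3 (mod 10): 12·t ≡ 3 − 3 = 0 (mod 10).
    Divide the congruence (and modulus) by g = 2: 6·t ≡ 0 (mod 5).
    Reduce coefficients mod 5: 1·t ≡ 0 (mod 5).
    So t ≡ 0 (mod 5).
    Then x = 3 + 12·0 = 3, valid modulo lcm(12, 10) = 60: x ≡ 3 (mod 60).
  Combine with x ≡ 7 (mod 8): gcd(60, 8) = 4; 7 - 3 = 4, which IS divisible by 4, so compatible.
    Write x = 3 + 60·t and substitute into x ≡ 7 (mod 8): 60·t ≡ 7 − 3 = 4 (mod 8).
    Divide the congruence (and modulus) by g = 4: 15·t ≡ 1 (mod 2).
    Reduce coefficients mod 2: 1·t ≡ 1 (mod 2).
    So t ≡ 1 (mod 2).
    Then x = 3 + 60·1 = 63, valid modulo lcm(60, 8) = 120: x ≡ 63 (mod 120).
Verify: 63 mod 12 = 3, 63 mod 10 = 3, 63 mod 8 = 7.

x ≡ 63 (mod 120).


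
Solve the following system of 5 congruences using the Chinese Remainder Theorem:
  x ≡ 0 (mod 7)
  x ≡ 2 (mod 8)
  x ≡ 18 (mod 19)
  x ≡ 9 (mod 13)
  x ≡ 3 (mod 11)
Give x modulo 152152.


Product of moduli M = 7 · 8 · 19 · 13 · 11 = 152152.
Merge one congruence at a time:
  Start: x ≡ 0 (mod 7).
  Combine with x ≡ 2 (mod 8); new modulus lcm = 56.
    Write x = 0 + 7·t and substitute into x ≡ 2 (mod 8): 7·t ≡ 2 − 0 = 2 (mod 8).
    The inverse of 7 mod 8 is 7 (since 7·7 = 49 = 6·8 + 1), so t ≡ 7·2 = 14 ≡ 6 (mod 8).
    Then x = 0 + 7·6 = 42, valid modulo lcm(7, 8) = 56: x ≡ 42 (mod 56).
  Combine with x ≡ 18 (mod 19); new modulus lcm = 1064.
    Write x = 42 + 56·t and substitute into x ≡ 18 (mod 19): 56·t ≡ 18 − 42 = -24 (mod 19).
    Reduce coefficients mod 19: 18·t ≡ 14 (mod 19).
    The inverse of 18 mod 19 is 18 (since 18·18 = 324 = 17·19 + 1), so t ≡ 18·14 = 252 ≡ 5 (mod 19).
    Then x = 42 + 56·5 = 322, valid modulo lcm(56, 19) = 1064: x ≡ 322 (mod 1064).
  Combine with x ≡ 9 (mod 13); new modulus lcm = 13832.
    Write x = 322 + 1064·t and substitute into x ≡ 9 (mod 13): 1064·t ≡ 9 − 322 = -313 (mod 13).
    Reduce coefficients mod 13: 11·t ≡ 12 (mod 13).
    The inverse of 11 mod 13 is 6 (since 11·6 = 66 = 5·13 + 1), so t ≡ 6·12 = 72 ≡ 7 (mod 13).
    Then x = 322 + 1064·7 = 7770, valid modulo lcm(1064, 13) = 13832: x ≡ 7770 (mod 13832).
  Combine with x ≡ 3 (mod 11); new modulus lcm = 152152.
    Write x = 7770 + 13832·t and substitute into x ≡ 3 (mod 11): 13832·t ≡ 3 − 7770 = -7767 (mod 11).
    Reduce coefficients mod 11: 5·t ≡ 10 (mod 11).
    The inverse of 5 mod 11 is 9 (since 5·9 = 45 = 4·11 + 1), so t ≡ 9·10 = 90 ≡ 2 (mod 11).
    Then x = 7770 + 13832·2 = 35434, valid modulo lcm(13832, 11) = 152152: x ≡ 35434 (mod 152152).
Verify against each original: 35434 mod 7 = 0, 35434 mod 8 = 2, 35434 mod 19 = 18, 35434 mod 13 = 9, 35434 mod 11 = 3.

x ≡ 35434 (mod 152152).


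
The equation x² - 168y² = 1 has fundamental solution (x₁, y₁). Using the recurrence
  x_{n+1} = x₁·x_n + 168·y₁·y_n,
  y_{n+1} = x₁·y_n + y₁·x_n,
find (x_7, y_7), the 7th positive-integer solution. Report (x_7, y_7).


Step 1: Find the fundamental solution (x₁, y₁) of x² - 168y² = 1.
  Expand √168 as a continued fraction. a₀ = ⌊√168⌋ = 12; iterate m_{k+1} = d_k·a_k − m_k, d_{k+1} = (168 − m_{k+1}²)/d_k, a_{k+1} = ⌊(a₀ + m_{k+1})/d_{k+1}⌋ (starting m₀ = 0, d₀ = 1), with convergents p_k = a_k·p_{k-1} + p_{k-2}, q_k = a_k·q_{k-1} + q_{k-2} (p₋₁ = 1, q₋₁ = 0):
  k = 0: a₀ = 12; p₀/q₀ = 12/1; p₀² − 168·q₀² = 144 − 168 = -24.
  k = 1: m = 12, d = 24, a = ⌊(12 + 12)/24⌋ = 1; p/q = (1·12 + 1)/(1·1 + 0) = 13/1; p² − 168·q² = 169 − 168 = 1.
  The first convergent with p² − 168·q² = 1 gives the fundamental solution (x₁, y₁) = (13, 1).
Step 2: Apply the recurrence (x_{n+1}, y_{n+1}) = (x₁x_n + 168y₁y_n, x₁y_n + y₁x_n) repeatedly.
  From (x_1, y_1) = (13, 1): x_2 = 13·13 + 168·1·1 = 337; y_2 = 13·1 + 1·13 = 26.
  From (x_2, y_2) = (337, 26): x_3 = 13·337 + 168·1·26 = 8749; y_3 = 13·26 + 1·337 = 675.
  From (x_3, y_3) = (8749, 675): x_4 = 13·8749 + 168·1·675 = 227137; y_4 = 13·675 + 1·8749 = 17524.
  From (x_4, y_4) = (227137, 17524): x_5 = 13·227137 + 168·1·17524 = 5896813; y_5 = 13·17524 + 1·227137 = 454949.
  From (x_5, y_5) = (5896813, 454949): x_6 = 13·5896813 + 168·1·454949 = 153090001; y_6 = 13·454949 + 1·5896813 = 11811150.
  From (x_6, y_6) = (153090001, 11811150): x_7 = 13·153090001 + 168·1·11811150 = 3974443213; y_7 = 13·11811150 + 1·153090001 = 306634951.
Step 3: Verify x_7² - 168·y_7² = 15796198853361763369 - 15796198853361763368 = 1 (should be 1). ✓

(x_1, y_1) = (13, 1); (x_7, y_7) = (3974443213, 306634951).


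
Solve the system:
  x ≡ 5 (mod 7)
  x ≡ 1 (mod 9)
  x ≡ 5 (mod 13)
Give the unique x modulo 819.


Moduli 7, 9, 13 are pairwise coprime; by CRT there is a unique solution modulo M = 7 · 9 · 13 = 819.
Solve pairwise, accumulating the modulus:
  Start with x ≡ 5 (mod 7).
  Combine with x ≡ 1 (mod 9): since gcd(7, 9) = 1, we get a unique residue mod 63.
    Write x = 5 + 7·t and substitute into x ≡ 1 (mod 9): 7·t ≡ 1 − 5 = -4 (mod 9).
    Reduce coefficients mod 9: 7·t ≡ 5 (mod 9).
    The inverse of 7 mod 9 is 4 (since 7·4 = 28 = 3·9 + 1), so t ≡ 4·5 = 20 ≡ 2 (mod 9).
    Then x = 5 + 7·2 = 19, valid modulo lcm(7, 9) = 63: x ≡ 19 (mod 63).
  Combine with x ≡ 5 (mod 13): since gcd(63, 13) = 1, we get a unique residue mod 819.
    Write x = 19 + 63·t and substitute into x ≡ 5 (mod 13): 63·t ≡ 5 − 19 = -14 (mod 13).
    Reduce coefficients mod 13: 11·t ≡ 12 (mod 13).
    The inverse of 11 mod 13 is 6 (since 11·6 = 66 = 5·13 + 1), so t ≡ 6·12 = 72 ≡ 7 (mod 13).
    Then x = 19 + 63·7 = 460, valid modulo lcm(63, 13) = 819: x ≡ 460 (mod 819).
Verify: 460 mod 7 = 5 ✓, 460 mod 9 = 1 ✓, 460 mod 13 = 5 ✓.

x ≡ 460 (mod 819).


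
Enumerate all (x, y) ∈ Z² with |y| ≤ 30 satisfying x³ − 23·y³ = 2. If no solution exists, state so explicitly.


The equation is x³ - 23y³ = 2. For fixed y, x³ = 23·y³ + 2, so a solution requires the RHS to be a perfect cube.
Strategy: iterate y from -30 to 30, compute RHS = 23·y³ + 2, and check whether it is a (positive or negative) perfect cube.
Check small values of y:
  y = 0: RHS = 2 is not a perfect cube.
  y = 1: RHS = 25 is not a perfect cube.
  y = -1: RHS = -21 is not a perfect cube.
  y = 2: RHS = 186 is not a perfect cube.
  y = -2: RHS = -182 is not a perfect cube.
  y = 3: RHS = 623 is not a perfect cube.
  y = -3: RHS = -619 is not a perfect cube.
Continuing the search up to |y| = 30 finds no solutions either.
No (x, y) in the scanned range satisfies the equation.

No integer solutions with |y| ≤ 30.


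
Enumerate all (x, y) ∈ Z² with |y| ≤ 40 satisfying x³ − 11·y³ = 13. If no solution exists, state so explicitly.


The equation is x³ - 11y³ = 13. For fixed y, x³ = 11·y³ + 13, so a solution requires the RHS to be a perfect cube.
Strategy: iterate y from -40 to 40, compute RHS = 11·y³ + 13, and check whether it is a (positive or negative) perfect cube.
Check small values of y:
  y = 0: RHS = 13 is not a perfect cube.
  y = 1: RHS = 24 is not a perfect cube.
  y = -1: RHS = 2 is not a perfect cube.
  y = 2: RHS = 101 is not a perfect cube.
  y = -2: RHS = -75 is not a perfect cube.
  y = 3: RHS = 310 is not a perfect cube.
  y = -3: RHS = -284 is not a perfect cube.
Continuing the search up to |y| = 40 finds no solutions either.
No (x, y) in the scanned range satisfies the equation.

No integer solutions with |y| ≤ 40.


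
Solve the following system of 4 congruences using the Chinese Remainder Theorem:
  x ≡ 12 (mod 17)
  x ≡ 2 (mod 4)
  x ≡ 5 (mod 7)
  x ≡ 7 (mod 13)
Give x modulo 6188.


Product of moduli M = 17 · 4 · 7 · 13 = 6188.
Merge one congruence at a time:
  Start: x ≡ 12 (mod 17).
  Combine with x ≡ 2 (mod 4); new modulus lcm = 68.
    Write x = 12 + 17·t and substitute into x ≡ 2 (mod 4): 17·t ≡ 2 − 12 = -10 (mod 4).
    Reduce coefficients mod 4: 1·t ≡ 2 (mod 4).
    So t ≡ 2 (mod 4).
    Then x = 12 + 17·2 = 46, valid modulo lcm(17, 4) = 68: x ≡ 46 (mod 68).
  Combine with x ≡ 5 (mod 7); new modulus lcm = 476.
    Write x = 46 + 68·t and substitute into x ≡ 5 (mod 7): 68·t ≡ 5 − 46 = -41 (mod 7).
    Reduce coefficients mod 7: 5·t ≡ 1 (mod 7).
    The inverse of 5 mod 7 is 3 (since 5·3 = 15 = 2·7 + 1), so t ≡ 3·1 = 3 ≡ 3 (mod 7).
    Then x = 46 + 68·3 = 250, valid modulo lcm(68, 7) = 476: x ≡ 250 (mod 476).
  Combine with x ≡ 7 (mod 13); new modulus lcm = 6188.
    Write x = 250 + 476·t and substitute into x ≡ 7 (mod 13): 476·t ≡ 7 − 250 = -243 (mod 13).
    Reduce coefficients mod 13: 8·t ≡ 4 (mod 13).
    The inverse of 8 mod 13 is 5 (since 8·5 = 40 = 3·13 + 1), so t ≡ 5·4 = 20 ≡ 7 (mod 13).
    Then x = 250 + 476·7 = 3582, valid modulo lcm(476, 13) = 6188: x ≡ 3582 (mod 6188).
Verify against each original: 3582 mod 17 = 12, 3582 mod 4 = 2, 3582 mod 7 = 5, 3582 mod 13 = 7.

x ≡ 3582 (mod 6188).
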